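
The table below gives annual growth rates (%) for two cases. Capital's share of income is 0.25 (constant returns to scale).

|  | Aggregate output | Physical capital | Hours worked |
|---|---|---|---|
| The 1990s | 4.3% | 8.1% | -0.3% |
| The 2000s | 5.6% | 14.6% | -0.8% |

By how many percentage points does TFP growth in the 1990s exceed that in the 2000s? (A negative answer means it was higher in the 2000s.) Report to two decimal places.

Labor's share = 1 − 0.25 = 0.75.
The 1990s: TFP = 4.3 − 2.025 + 0.225 = 2.5%.
The 2000s: TFP = 5.6 − 3.65 + 0.6 = 2.55%.
Difference = 2.5 − (2.55) = -0.05 pp.

-0.05 percentage points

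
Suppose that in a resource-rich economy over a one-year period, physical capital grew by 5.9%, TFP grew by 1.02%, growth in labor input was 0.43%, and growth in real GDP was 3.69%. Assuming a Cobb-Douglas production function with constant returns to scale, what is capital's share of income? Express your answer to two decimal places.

gY = gA + α·gK + (1−α)·gL, so gY − gA − gL = α(gK − gL).
3.69 − 1.02 − 0.43 = α × (5.9 − 0.43).
2.24 = 5.47 α, so α = 0.4095.

Capital's share of income is 0.41.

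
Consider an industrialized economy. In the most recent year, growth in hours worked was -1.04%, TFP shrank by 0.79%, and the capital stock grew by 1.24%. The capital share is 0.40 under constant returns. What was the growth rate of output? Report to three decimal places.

Labor's share = 1 − 0.4 = 0.6.
The capital stock: 0.4 × 1.24 = 0.496 pp.
Hours worked: 0.6 × (-1.04) = -0.624 pp.
Output growth = -0.79 + (-0.128) = -0.918%.

-0.918%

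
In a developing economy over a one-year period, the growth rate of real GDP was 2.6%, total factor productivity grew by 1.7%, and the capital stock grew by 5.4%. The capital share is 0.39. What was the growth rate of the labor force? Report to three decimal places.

-1.977%

Labor's share = 1 − 0.39 = 0.61.
gY = gA + 0.39×5.4 + 0.61×g.
0.61×g = 2.6 − 1.7 − 2.106 = -1.206.
g = -1.206 / 0.61 = -1.97705%.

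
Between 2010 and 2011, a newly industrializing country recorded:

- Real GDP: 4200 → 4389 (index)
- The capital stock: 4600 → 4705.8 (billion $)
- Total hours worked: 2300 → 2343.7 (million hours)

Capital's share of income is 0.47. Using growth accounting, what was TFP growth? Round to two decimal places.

2.41%

Real GDP growth = (4389 − 4200) / 4200 = 4.5%.
The capital stock growth = (4705.8 − 4600) / 4600 = 2.3%.
Total hours worked growth = (2343.7 − 2300) / 2300 = 1.9%.
Labor's share = 1 − 0.47 = 0.53.
The capital stock: 0.47 × 2.3 = 1.081 pp.
Total hours worked: 0.53 × 1.9 = 1.007 pp.
TFP growth = 4.5 − 2.088 = 2.412%.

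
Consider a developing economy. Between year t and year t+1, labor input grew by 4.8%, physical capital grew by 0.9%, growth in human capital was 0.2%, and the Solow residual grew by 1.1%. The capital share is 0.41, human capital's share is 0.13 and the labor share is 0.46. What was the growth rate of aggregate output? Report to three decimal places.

Aggregate output growth was 3.703%.

Labor's share = 1 − 0.41 − 0.13 = 0.46.
Physical capital: 0.41 × 0.9 = 0.369 pp.
Human capital: 0.13 × 0.2 = 0.026 pp.
Labor input: 0.46 × 4.8 = 2.208 pp.
Output growth = 1.1 + 2.603 = 3.703%.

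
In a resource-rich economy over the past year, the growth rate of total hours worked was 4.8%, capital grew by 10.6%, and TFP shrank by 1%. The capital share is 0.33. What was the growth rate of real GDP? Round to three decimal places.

Labor's share = 1 − 0.33 = 0.67.
Capital: 0.33 × 10.6 = 3.498 pp.
Total hours worked: 0.67 × 4.8 = 3.216 pp.
Output growth = -1 + 6.714 = 5.714%.

Real GDP grew 5.714%.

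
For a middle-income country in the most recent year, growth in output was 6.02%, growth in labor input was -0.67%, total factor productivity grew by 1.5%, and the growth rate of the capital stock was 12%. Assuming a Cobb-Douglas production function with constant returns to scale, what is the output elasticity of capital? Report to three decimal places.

α = 0.410

gY = gA + α·gK + (1−α)·gL, so gY − gA − gL = α(gK − gL).
6.02 − 1.5 + 0.67 = α × (12 − (-0.67)).
5.19 = 12.67 α, so α = 0.40963.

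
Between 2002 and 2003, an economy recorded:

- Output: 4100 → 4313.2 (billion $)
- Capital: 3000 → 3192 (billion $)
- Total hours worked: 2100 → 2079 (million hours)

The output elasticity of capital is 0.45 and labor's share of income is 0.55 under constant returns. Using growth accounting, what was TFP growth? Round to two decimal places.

TFP growth was 2.87%.

Output growth = (4313.2 − 4100) / 4100 = 5.2%.
Capital growth = (3192 − 3000) / 3000 = 6.4%.
Total hours worked growth = (2079 − 2100) / 2100 = -1%.
Labor's share = 1 − 0.45 = 0.55.
Capital: 0.45 × 6.4 = 2.88 pp.
Total hours worked: 0.55 × (-1) = -0.55 pp.
TFP growth = 5.2 − 2.33 = 2.87%.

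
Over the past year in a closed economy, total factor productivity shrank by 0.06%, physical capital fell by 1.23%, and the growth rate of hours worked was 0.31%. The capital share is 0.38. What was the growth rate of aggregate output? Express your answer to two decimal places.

Labor's share = 1 − 0.38 = 0.62.
Physical capital: 0.38 × (-1.23) = -0.4674 pp.
Hours worked: 0.62 × 0.31 = 0.1922 pp.
Output growth = -0.06 + (-0.2752) = -0.3352%.

-0.34%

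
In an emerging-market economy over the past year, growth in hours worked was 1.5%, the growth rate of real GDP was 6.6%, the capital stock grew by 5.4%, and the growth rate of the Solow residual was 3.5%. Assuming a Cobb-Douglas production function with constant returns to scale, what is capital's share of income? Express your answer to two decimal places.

α = 0.41

gY = gA + α·gK + (1−α)·gL, so gY − gA − gL = α(gK − gL).
6.6 − 3.5 − 1.5 = α × (5.4 − 1.5).
1.6 = 3.9 α, so α = 0.4103.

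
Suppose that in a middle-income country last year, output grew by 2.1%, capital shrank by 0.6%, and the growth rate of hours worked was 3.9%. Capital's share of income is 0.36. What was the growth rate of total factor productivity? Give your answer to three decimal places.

Labor's share = 1 − 0.36 = 0.64.
Capital: 0.36 × (-0.6) = -0.216 pp.
Hours worked: 0.64 × 3.9 = 2.496 pp.
TFP growth = 2.1 − 2.28 = -0.18%.

-0.180%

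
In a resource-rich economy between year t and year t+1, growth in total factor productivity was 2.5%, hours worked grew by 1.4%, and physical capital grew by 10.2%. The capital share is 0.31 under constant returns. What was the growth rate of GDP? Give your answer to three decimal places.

6.628%

Labor's share = 1 − 0.31 = 0.69.
Physical capital: 0.31 × 10.2 = 3.162 pp.
Hours worked: 0.69 × 1.4 = 0.966 pp.
Output growth = 2.5 + 4.128 = 6.628%.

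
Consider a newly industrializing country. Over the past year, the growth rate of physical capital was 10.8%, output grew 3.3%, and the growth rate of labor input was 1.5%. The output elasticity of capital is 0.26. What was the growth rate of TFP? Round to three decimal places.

Labor's share = 1 − 0.26 = 0.74.
Physical capital: 0.26 × 10.8 = 2.808 pp.
Labor input: 0.74 × 1.5 = 1.11 pp.
TFP growth = 3.3 − 3.918 = -0.618%.

-0.618%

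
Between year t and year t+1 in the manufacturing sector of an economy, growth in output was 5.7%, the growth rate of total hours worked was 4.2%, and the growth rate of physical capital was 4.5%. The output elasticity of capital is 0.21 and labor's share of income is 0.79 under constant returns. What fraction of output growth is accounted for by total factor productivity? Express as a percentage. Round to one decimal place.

Total factor productivity accounted for 25.2% of growth.

Labor's share = 1 − 0.21 = 0.79.
Physical capital: 0.21 × 4.5 = 0.945 pp.
Total hours worked: 0.79 × 4.2 = 3.318 pp.
TFP growth = 5.7 − 4.263 = 1.437%.
TFP share of growth = 1.437 / 5.7 × 100 = 25.211%.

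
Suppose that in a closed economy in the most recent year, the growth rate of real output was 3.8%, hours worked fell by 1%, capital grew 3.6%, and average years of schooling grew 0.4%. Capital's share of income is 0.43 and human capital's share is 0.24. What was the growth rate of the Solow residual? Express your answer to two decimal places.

2.49%

Labor's share = 1 − 0.43 − 0.24 = 0.33.
Capital: 0.43 × 3.6 = 1.548 pp.
Average years of schooling: 0.24 × 0.4 = 0.096 pp.
Hours worked: 0.33 × (-1) = -0.33 pp.
TFP growth = 3.8 − 1.314 = 2.486%.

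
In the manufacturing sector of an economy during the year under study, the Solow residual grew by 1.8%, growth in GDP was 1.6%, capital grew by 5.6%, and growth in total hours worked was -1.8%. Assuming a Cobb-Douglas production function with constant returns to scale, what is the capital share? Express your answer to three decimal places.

The capital share is 0.216.

gY = gA + α·gK + (1−α)·gL, so gY − gA − gL = α(gK − gL).
1.6 − 1.8 + 1.8 = α × (5.6 − (-1.8)).
1.6 = 7.4 α, so α = 0.21622.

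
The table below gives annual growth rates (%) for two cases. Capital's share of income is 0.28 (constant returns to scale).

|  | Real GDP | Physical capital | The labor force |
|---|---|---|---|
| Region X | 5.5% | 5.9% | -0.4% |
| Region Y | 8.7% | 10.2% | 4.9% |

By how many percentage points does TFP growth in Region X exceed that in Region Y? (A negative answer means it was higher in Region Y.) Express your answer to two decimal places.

Labor's share = 1 − 0.28 = 0.72.
Region X: TFP = 5.5 − 1.652 + 0.288 = 4.136%.
Region Y: TFP = 8.7 − 2.856 − 3.528 = 2.316%.
Difference = 4.136 − (2.316) = 1.82 pp.

1.82 percentage points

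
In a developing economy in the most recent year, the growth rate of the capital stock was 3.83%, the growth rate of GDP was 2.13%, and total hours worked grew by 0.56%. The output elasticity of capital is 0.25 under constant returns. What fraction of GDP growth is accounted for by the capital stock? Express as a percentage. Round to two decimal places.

The capital stock contributed 0.25 × 3.83 = 0.9575 pp.
Share of growth = 0.9575 / 2.13 × 100 = 44.9531%.

The capital stock accounted for 44.95% of growth.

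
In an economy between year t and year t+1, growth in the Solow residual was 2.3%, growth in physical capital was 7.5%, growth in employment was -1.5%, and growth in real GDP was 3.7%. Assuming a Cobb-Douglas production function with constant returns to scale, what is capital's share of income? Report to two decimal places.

0.32

gY = gA + α·gK + (1−α)·gL, so gY − gA − gL = α(gK − gL).
3.7 − 2.3 + 1.5 = α × (7.5 − (-1.5)).
2.9 = 9 α, so α = 0.3222.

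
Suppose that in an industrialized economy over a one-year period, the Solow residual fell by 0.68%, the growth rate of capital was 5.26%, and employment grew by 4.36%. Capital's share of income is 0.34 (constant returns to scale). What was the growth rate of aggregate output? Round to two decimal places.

3.99%

Labor's share = 1 − 0.34 = 0.66.
Capital: 0.34 × 5.26 = 1.7884 pp.
Employment: 0.66 × 4.36 = 2.8776 pp.
Output growth = -0.68 + 4.666 = 3.986%.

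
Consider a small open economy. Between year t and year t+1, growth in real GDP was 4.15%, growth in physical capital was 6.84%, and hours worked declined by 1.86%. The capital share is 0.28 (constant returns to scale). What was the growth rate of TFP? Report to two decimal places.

Labor's share = 1 − 0.28 = 0.72.
Physical capital: 0.28 × 6.84 = 1.9152 pp.
Hours worked: 0.72 × (-1.86) = -1.3392 pp.
TFP growth = 4.15 − 0.576 = 3.574%.

3.57%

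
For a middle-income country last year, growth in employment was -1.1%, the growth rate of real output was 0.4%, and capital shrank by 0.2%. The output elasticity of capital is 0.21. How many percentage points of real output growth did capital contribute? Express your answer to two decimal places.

Contribution = share × growth = 0.21 × (-0.2) = -0.042 pp.

-0.04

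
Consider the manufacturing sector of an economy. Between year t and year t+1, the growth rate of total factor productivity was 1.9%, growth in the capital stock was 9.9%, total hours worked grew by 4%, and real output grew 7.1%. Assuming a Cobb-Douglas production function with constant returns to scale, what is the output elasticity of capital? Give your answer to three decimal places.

gY = gA + α·gK + (1−α)·gL, so gY − gA − gL = α(gK − gL).
7.1 − 1.9 − 4 = α × (9.9 − 4).
1.2 = 5.9 α, so α = 0.20339.

The output elasticity of capital is 0.203.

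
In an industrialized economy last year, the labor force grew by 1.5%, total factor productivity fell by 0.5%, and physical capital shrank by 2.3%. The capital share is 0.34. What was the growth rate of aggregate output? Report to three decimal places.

Labor's share = 1 − 0.34 = 0.66.
Physical capital: 0.34 × (-2.3) = -0.782 pp.
The labor force: 0.66 × 1.5 = 0.99 pp.
Output growth = -0.5 + 0.208 = -0.292%.

-0.292%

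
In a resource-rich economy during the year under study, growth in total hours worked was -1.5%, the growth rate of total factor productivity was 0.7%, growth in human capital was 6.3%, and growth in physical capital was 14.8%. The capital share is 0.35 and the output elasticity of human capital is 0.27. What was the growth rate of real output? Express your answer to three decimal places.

Labor's share = 1 − 0.35 − 0.27 = 0.38.
Physical capital: 0.35 × 14.8 = 5.18 pp.
Human capital: 0.27 × 6.3 = 1.701 pp.
Total hours worked: 0.38 × (-1.5) = -0.57 pp.
Output growth = 0.7 + 6.311 = 7.011%.

7.011%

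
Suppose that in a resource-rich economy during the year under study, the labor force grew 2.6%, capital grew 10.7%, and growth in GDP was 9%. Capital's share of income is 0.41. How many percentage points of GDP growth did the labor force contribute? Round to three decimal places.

1.534

Labor's share = 1 − 0.41 = 0.59.
Contribution = share × growth = 0.59 × 2.6 = 1.534 pp.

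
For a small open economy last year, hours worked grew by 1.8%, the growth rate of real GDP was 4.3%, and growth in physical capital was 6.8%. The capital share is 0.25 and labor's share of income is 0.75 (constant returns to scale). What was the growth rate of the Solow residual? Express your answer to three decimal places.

1.250%

Labor's share = 1 − 0.25 = 0.75.
Physical capital: 0.25 × 6.8 = 1.7 pp.
Hours worked: 0.75 × 1.8 = 1.35 pp.
TFP growth = 4.3 − 3.05 = 1.25%.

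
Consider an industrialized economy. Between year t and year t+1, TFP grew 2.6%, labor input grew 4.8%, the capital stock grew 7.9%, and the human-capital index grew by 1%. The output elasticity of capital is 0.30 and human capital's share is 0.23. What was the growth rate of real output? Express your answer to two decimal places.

Labor's share = 1 − 0.3 − 0.23 = 0.47.
The capital stock: 0.3 × 7.9 = 2.37 pp.
The human-capital index: 0.23 × 1 = 0.23 pp.
Labor input: 0.47 × 4.8 = 2.256 pp.
Output growth = 2.6 + 4.856 = 7.456%.

Real output grew 7.46%.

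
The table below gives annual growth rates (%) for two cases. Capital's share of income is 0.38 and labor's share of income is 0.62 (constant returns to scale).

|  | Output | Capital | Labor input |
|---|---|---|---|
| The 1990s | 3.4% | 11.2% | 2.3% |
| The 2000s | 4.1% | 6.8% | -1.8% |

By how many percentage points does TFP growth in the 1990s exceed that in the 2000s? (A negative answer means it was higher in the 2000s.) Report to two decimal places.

Labor's share = 1 − 0.38 = 0.62.
The 1990s: TFP = 3.4 − 4.256 − 1.426 = -2.282%.
The 2000s: TFP = 4.1 − 2.584 + 1.116 = 2.632%.
Difference = -2.282 − (2.632) = -4.914 pp.

-4.91 percentage points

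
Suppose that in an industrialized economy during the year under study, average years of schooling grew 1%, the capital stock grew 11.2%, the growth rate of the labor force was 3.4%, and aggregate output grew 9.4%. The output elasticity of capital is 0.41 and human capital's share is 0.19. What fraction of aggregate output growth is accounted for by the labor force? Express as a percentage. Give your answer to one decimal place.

The labor force accounted for 14.5% of growth.

Labor's share = 1 − 0.41 − 0.19 = 0.4.
The labor force contributed 0.4 × 3.4 = 1.36 pp.
Share of growth = 1.36 / 9.4 × 100 = 14.468%.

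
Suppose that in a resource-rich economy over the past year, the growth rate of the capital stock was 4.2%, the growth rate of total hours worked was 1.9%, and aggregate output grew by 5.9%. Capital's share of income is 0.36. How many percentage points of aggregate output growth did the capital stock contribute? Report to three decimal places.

1.512 percentage points

Contribution = share × growth = 0.36 × 4.2 = 1.512 pp.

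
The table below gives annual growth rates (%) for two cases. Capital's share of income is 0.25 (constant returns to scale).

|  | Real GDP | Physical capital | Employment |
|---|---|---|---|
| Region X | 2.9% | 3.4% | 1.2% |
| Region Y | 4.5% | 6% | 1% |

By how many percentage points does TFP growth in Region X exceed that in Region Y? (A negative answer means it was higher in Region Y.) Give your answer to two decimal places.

Labor's share = 1 − 0.25 = 0.75.
Region X: TFP = 2.9 − 0.85 − 0.9 = 1.15%.
Region Y: TFP = 4.5 − 1.5 − 0.75 = 2.25%.
Difference = 1.15 − (2.25) = -1.1 pp.

-1.10 percentage points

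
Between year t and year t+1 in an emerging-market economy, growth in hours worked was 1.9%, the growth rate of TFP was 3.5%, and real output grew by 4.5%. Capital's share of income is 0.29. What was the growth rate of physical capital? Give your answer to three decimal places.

Labor's share = 1 − 0.29 = 0.71.
gY = gA + 0.71×1.9 + 0.29×g.
0.29×g = 4.5 − 3.5 − 1.349 = -0.349.
g = -0.349 / 0.29 = -1.20345%.

-1.203%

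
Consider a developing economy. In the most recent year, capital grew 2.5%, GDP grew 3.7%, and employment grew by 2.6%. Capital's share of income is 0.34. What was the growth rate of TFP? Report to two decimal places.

1.13%

Labor's share = 1 − 0.34 = 0.66.
Capital: 0.34 × 2.5 = 0.85 pp.
Employment: 0.66 × 2.6 = 1.716 pp.
TFP growth = 3.7 − 2.566 = 1.134%.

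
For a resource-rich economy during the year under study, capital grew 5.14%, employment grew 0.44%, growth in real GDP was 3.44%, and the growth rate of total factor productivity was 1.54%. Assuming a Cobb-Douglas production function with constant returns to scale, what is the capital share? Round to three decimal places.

α = 0.311

gY = gA + α·gK + (1−α)·gL, so gY − gA − gL = α(gK − gL).
3.44 − 1.54 − 0.44 = α × (5.14 − 0.44).
1.46 = 4.7 α, so α = 0.31064.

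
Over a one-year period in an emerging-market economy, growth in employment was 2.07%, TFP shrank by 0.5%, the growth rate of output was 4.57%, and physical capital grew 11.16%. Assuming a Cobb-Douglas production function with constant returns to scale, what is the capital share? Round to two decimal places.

gY = gA + α·gK + (1−α)·gL, so gY − gA − gL = α(gK − gL).
4.57 + 0.5 − 2.07 = α × (11.16 − 2.07).
3 = 9.09 α, so α = 0.33.

0.33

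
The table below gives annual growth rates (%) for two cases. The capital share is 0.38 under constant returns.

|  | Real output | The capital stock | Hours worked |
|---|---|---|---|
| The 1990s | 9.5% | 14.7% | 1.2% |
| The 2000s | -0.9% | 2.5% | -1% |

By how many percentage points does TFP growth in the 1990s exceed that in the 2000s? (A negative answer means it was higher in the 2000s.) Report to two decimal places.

Labor's share = 1 − 0.38 = 0.62.
The 1990s: TFP = 9.5 − 5.586 − 0.744 = 3.17%.
The 2000s: TFP = -0.9 − 0.95 + 0.62 = -1.23%.
Difference = 3.17 − (-1.23) = 4.4 pp.

4.40 percentage points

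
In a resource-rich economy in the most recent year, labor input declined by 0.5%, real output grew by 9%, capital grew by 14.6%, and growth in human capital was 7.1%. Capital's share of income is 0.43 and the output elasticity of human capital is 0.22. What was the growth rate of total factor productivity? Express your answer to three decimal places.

Labor's share = 1 − 0.43 − 0.22 = 0.35.
Capital: 0.43 × 14.6 = 6.278 pp.
Human capital: 0.22 × 7.1 = 1.562 pp.
Labor input: 0.35 × (-0.5) = -0.175 pp.
TFP growth = 9 − 7.665 = 1.335%.

Total factor productivity growth was 1.335%.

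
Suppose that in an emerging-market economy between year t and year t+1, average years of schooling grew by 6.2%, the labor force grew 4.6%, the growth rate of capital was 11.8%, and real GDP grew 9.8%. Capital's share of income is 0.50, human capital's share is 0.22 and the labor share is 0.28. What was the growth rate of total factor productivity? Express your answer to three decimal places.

Labor's share = 1 − 0.5 − 0.22 = 0.28.
Capital: 0.5 × 11.8 = 5.9 pp.
Average years of schooling: 0.22 × 6.2 = 1.364 pp.
The labor force: 0.28 × 4.6 = 1.288 pp.
TFP growth = 9.8 − 8.552 = 1.248%.

1.248%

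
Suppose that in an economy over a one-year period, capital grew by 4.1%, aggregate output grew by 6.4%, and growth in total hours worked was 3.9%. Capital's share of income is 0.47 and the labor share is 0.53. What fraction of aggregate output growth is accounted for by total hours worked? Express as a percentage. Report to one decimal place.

Total hours worked accounted for 32.3% of growth.

Labor's share = 1 − 0.47 = 0.53.
Total hours worked contributed 0.53 × 3.9 = 2.067 pp.
Share of growth = 2.067 / 6.4 × 100 = 32.297%.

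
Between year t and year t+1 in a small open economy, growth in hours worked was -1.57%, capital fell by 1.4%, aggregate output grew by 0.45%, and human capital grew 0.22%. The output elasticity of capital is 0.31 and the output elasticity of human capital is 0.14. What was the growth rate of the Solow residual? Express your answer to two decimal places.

1.72%

Labor's share = 1 − 0.31 − 0.14 = 0.55.
Capital: 0.31 × (-1.4) = -0.434 pp.
Human capital: 0.14 × 0.22 = 0.0308 pp.
Hours worked: 0.55 × (-1.57) = -0.8635 pp.
TFP growth = 0.45 + 1.2667 = 1.7167%.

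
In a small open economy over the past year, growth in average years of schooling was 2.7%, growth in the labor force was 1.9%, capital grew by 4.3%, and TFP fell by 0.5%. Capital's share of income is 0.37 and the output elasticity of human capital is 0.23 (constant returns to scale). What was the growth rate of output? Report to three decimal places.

Labor's share = 1 − 0.37 − 0.23 = 0.4.
Capital: 0.37 × 4.3 = 1.591 pp.
Average years of schooling: 0.23 × 2.7 = 0.621 pp.
The labor force: 0.4 × 1.9 = 0.76 pp.
Output growth = -0.5 + 2.972 = 2.472%.

2.472%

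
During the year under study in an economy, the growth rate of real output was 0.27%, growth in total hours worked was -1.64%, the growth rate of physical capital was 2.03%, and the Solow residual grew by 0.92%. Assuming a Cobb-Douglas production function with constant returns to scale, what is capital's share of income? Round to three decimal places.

Capital's share of income is 0.270.

gY = gA + α·gK + (1−α)·gL, so gY − gA − gL = α(gK − gL).
0.27 − 0.92 + 1.64 = α × (2.03 − (-1.64)).
0.99 = 3.67 α, so α = 0.26975.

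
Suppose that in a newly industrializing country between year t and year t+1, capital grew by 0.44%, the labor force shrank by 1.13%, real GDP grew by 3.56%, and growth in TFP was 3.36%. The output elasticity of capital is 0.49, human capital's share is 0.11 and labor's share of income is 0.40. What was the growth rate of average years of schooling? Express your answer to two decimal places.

Labor's share = 1 − 0.49 − 0.11 = 0.4.
gY = gA + 0.49×0.44 + 0.4×(-1.13) + 0.11×g.
0.11×g = 3.56 − 3.36 + 0.2364 = 0.4364.
g = 0.4364 / 0.11 = 3.9673%.

3.97%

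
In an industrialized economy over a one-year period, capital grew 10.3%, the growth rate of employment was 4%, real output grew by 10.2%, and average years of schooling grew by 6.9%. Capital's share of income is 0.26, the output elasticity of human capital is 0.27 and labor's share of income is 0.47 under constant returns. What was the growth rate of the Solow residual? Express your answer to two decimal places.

Labor's share = 1 − 0.26 − 0.27 = 0.47.
Capital: 0.26 × 10.3 = 2.678 pp.
Average years of schooling: 0.27 × 6.9 = 1.863 pp.
Employment: 0.47 × 4 = 1.88 pp.
TFP growth = 10.2 − 6.421 = 3.779%.

3.78%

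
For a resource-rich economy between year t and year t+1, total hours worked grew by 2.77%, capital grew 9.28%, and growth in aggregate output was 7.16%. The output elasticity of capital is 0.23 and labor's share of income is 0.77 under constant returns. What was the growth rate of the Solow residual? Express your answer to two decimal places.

2.89%

Labor's share = 1 − 0.23 = 0.77.
Capital: 0.23 × 9.28 = 2.1344 pp.
Total hours worked: 0.77 × 2.77 = 2.1329 pp.
TFP growth = 7.16 − 4.2673 = 2.8927%.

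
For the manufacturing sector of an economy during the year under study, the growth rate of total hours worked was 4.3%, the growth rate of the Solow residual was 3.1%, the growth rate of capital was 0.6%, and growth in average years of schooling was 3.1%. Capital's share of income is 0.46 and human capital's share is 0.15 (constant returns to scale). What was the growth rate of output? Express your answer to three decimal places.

Labor's share = 1 − 0.46 − 0.15 = 0.39.
Capital: 0.46 × 0.6 = 0.276 pp.
Average years of schooling: 0.15 × 3.1 = 0.465 pp.
Total hours worked: 0.39 × 4.3 = 1.677 pp.
Output growth = 3.1 + 2.418 = 5.518%.

5.518%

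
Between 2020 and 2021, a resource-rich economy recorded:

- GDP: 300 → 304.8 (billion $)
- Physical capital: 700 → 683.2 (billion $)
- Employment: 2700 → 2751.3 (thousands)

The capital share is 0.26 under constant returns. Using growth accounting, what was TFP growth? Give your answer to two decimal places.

TFP growth was 0.82%.

GDP growth = (304.8 − 300) / 300 = 1.6%.
Physical capital growth = (683.2 − 700) / 700 = -2.4%.
Employment growth = (2751.3 − 2700) / 2700 = 1.9%.
Labor's share = 1 − 0.26 = 0.74.
Physical capital: 0.26 × (-2.4) = -0.624 pp.
Employment: 0.74 × 1.9 = 1.406 pp.
TFP growth = 1.6 − 0.782 = 0.818%.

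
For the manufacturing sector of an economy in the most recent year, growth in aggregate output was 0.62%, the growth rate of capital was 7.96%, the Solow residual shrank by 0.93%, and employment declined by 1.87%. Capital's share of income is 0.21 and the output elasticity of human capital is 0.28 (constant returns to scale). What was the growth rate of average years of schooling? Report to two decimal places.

2.97%

Labor's share = 1 − 0.21 − 0.28 = 0.51.
gY = gA + 0.21×7.96 + 0.51×(-1.87) + 0.28×g.
0.28×g = 0.62 + 0.93 − 0.7179 = 0.8321.
g = 0.8321 / 0.28 = 2.9718%.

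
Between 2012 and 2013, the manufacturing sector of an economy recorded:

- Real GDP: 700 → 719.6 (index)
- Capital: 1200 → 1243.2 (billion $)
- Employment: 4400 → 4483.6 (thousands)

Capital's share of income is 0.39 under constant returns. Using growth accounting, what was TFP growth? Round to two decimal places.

TFP grew 0.24%.

Real GDP growth = (719.6 − 700) / 700 = 2.8%.
Capital growth = (1243.2 − 1200) / 1200 = 3.6%.
Employment growth = (4483.6 − 4400) / 4400 = 1.9%.
Labor's share = 1 − 0.39 = 0.61.
Capital: 0.39 × 3.6 = 1.404 pp.
Employment: 0.61 × 1.9 = 1.159 pp.
TFP growth = 2.8 − 2.563 = 0.237%.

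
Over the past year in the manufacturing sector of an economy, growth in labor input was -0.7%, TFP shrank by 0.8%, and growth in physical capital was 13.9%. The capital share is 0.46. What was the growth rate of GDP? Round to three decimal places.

5.216%

Labor's share = 1 − 0.46 = 0.54.
Physical capital: 0.46 × 13.9 = 6.394 pp.
Labor input: 0.54 × (-0.7) = -0.378 pp.
Output growth = -0.8 + 6.016 = 5.216%.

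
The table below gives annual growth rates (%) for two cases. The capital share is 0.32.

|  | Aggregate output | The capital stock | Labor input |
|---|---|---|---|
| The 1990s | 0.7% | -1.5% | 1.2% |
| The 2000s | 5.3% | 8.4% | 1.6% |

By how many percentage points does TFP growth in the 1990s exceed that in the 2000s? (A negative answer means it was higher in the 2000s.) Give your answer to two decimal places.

Labor's share = 1 − 0.32 = 0.68.
The 1990s: TFP = 0.7 + 0.48 − 0.816 = 0.364%.
The 2000s: TFP = 5.3 − 2.688 − 1.088 = 1.524%.
Difference = 0.364 − (1.524) = -1.16 pp.

-1.16 percentage points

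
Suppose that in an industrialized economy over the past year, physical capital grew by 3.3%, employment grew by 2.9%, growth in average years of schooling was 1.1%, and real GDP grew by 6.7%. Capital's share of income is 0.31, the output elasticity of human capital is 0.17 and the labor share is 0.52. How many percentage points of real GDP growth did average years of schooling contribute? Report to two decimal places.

Contribution = share × growth = 0.17 × 1.1 = 0.187 pp.

0.19 percentage points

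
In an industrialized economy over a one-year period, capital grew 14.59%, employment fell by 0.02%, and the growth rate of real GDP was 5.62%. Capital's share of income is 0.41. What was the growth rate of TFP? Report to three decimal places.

Labor's share = 1 − 0.41 = 0.59.
Capital: 0.41 × 14.59 = 5.9819 pp.
Employment: 0.59 × (-0.02) = -0.0118 pp.
TFP growth = 5.62 − 5.9701 = -0.3501%.

-0.350%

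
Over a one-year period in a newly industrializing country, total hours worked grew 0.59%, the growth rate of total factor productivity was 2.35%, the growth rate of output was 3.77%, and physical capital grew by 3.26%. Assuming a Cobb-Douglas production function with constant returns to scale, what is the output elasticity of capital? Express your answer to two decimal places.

gY = gA + α·gK + (1−α)·gL, so gY − gA − gL = α(gK − gL).
3.77 − 2.35 − 0.59 = α × (3.26 − 0.59).
0.83 = 2.67 α, so α = 0.3109.

α = 0.31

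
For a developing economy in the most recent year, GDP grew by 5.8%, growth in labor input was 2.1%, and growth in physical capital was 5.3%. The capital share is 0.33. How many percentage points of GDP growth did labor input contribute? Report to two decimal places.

1.41 pp

Labor's share = 1 − 0.33 = 0.67.
Contribution = share × growth = 0.67 × 2.1 = 1.407 pp.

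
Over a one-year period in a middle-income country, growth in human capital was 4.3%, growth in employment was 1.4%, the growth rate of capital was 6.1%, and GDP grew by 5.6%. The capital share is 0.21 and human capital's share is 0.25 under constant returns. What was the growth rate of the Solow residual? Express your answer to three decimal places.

2.488%

Labor's share = 1 − 0.21 − 0.25 = 0.54.
Capital: 0.21 × 6.1 = 1.281 pp.
Human capital: 0.25 × 4.3 = 1.075 pp.
Employment: 0.54 × 1.4 = 0.756 pp.
TFP growth = 5.6 − 3.112 = 2.488%.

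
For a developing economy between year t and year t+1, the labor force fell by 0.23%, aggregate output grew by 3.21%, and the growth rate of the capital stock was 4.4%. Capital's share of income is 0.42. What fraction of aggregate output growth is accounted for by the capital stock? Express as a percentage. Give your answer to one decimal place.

57.6%

The capital stock contributed 0.42 × 4.4 = 1.848 pp.
Share of growth = 1.848 / 3.21 × 100 = 57.57%.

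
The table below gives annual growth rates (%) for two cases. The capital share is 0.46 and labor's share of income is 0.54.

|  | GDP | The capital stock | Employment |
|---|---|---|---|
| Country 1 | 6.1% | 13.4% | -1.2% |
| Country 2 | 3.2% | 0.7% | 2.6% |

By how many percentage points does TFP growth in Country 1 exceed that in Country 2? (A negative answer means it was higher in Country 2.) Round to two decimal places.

Labor's share = 1 − 0.46 = 0.54.
Country 1: TFP = 6.1 − 6.164 + 0.648 = 0.584%.
Country 2: TFP = 3.2 − 0.322 − 1.404 = 1.474%.
Difference = 0.584 − (1.474) = -0.89 pp.

-0.89 percentage points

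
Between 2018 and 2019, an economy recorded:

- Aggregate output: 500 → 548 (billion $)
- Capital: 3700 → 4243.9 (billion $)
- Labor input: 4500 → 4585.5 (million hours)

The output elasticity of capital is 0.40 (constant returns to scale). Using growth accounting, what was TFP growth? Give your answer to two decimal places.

Aggregate output growth = (548 − 500) / 500 = 9.6%.
Capital growth = (4243.9 − 3700) / 3700 = 14.7%.
Labor input growth = (4585.5 − 4500) / 4500 = 1.9%.
Labor's share = 1 − 0.4 = 0.6.
Capital: 0.4 × 14.7 = 5.88 pp.
Labor input: 0.6 × 1.9 = 1.14 pp.
TFP growth = 9.6 − 7.02 = 2.58%.

TFP grew 2.58%.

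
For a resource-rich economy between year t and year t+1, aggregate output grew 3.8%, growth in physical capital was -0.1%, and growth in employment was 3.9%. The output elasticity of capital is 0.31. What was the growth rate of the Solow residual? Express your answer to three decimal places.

Labor's share = 1 − 0.31 = 0.69.
Physical capital: 0.31 × (-0.1) = -0.031 pp.
Employment: 0.69 × 3.9 = 2.691 pp.
TFP growth = 3.8 − 2.66 = 1.14%.

1.140%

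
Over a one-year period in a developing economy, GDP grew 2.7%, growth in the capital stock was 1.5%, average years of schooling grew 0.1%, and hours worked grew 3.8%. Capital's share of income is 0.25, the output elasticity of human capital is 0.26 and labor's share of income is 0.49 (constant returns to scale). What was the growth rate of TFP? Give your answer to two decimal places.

Labor's share = 1 − 0.25 − 0.26 = 0.49.
The capital stock: 0.25 × 1.5 = 0.375 pp.
Average years of schooling: 0.26 × 0.1 = 0.026 pp.
Hours worked: 0.49 × 3.8 = 1.862 pp.
TFP growth = 2.7 − 2.263 = 0.437%.

0.44%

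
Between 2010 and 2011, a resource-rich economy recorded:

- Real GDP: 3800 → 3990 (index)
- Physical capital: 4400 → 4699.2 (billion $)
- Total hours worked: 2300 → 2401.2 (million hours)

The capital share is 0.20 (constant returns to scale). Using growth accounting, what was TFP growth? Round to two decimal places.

0.12%

Real GDP growth = (3990 − 3800) / 3800 = 5%.
Physical capital growth = (4699.2 − 4400) / 4400 = 6.8%.
Total hours worked growth = (2401.2 − 2300) / 2300 = 4.4%.
Labor's share = 1 − 0.2 = 0.8.
Physical capital: 0.2 × 6.8 = 1.36 pp.
Total hours worked: 0.8 × 4.4 = 3.52 pp.
TFP growth = 5 − 4.88 = 0.12%.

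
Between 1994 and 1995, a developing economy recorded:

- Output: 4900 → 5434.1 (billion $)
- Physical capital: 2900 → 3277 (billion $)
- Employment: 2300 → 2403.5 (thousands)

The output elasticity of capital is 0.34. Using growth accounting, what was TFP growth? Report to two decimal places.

Output growth = (5434.1 − 4900) / 4900 = 10.9%.
Physical capital growth = (3277 − 2900) / 2900 = 13%.
Employment growth = (2403.5 − 2300) / 2300 = 4.5%.
Labor's share = 1 − 0.34 = 0.66.
Physical capital: 0.34 × 13 = 4.42 pp.
Employment: 0.66 × 4.5 = 2.97 pp.
TFP growth = 10.9 − 7.39 = 3.51%.

TFP grew 3.51%.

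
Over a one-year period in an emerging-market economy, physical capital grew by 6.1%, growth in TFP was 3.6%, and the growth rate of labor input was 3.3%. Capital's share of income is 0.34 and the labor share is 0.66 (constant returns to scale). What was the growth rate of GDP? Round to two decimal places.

7.85%

Labor's share = 1 − 0.34 = 0.66.
Physical capital: 0.34 × 6.1 = 2.074 pp.
Labor input: 0.66 × 3.3 = 2.178 pp.
Output growth = 3.6 + 4.252 = 7.852%.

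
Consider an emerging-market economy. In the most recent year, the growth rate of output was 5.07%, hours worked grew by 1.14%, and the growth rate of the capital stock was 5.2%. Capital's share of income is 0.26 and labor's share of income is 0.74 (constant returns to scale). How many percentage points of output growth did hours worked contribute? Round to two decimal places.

Labor's share = 1 − 0.26 = 0.74.
Contribution = share × growth = 0.74 × 1.14 = 0.8436 pp.

0.84 pp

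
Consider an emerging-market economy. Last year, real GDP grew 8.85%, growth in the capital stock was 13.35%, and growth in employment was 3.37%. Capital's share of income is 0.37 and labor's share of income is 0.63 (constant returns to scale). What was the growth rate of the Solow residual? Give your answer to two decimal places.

The Solow residual grew 1.79%.

Labor's share = 1 − 0.37 = 0.63.
The capital stock: 0.37 × 13.35 = 4.9395 pp.
Employment: 0.63 × 3.37 = 2.1231 pp.
TFP growth = 8.85 − 7.0626 = 1.7874%.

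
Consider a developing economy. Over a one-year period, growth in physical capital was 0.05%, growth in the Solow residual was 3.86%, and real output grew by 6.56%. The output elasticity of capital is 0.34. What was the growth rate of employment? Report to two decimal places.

4.07%

Labor's share = 1 − 0.34 = 0.66.
gY = gA + 0.34×0.05 + 0.66×g.
0.66×g = 6.56 − 3.86 − 0.017 = 2.683.
g = 2.683 / 0.66 = 4.0652%.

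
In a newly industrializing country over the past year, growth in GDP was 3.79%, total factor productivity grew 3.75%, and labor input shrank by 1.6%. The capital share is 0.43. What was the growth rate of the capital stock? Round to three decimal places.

Labor's share = 1 − 0.43 = 0.57.
gY = gA + 0.57×(-1.6) + 0.43×g.
0.43×g = 3.79 − 3.75 + 0.912 = 0.952.
g = 0.952 / 0.43 = 2.21395%.

2.214%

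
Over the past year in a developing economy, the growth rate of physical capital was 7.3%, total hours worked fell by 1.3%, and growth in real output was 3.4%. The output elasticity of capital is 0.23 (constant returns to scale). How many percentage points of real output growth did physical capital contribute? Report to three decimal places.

1.679

Contribution = share × growth = 0.23 × 7.3 = 1.679 pp.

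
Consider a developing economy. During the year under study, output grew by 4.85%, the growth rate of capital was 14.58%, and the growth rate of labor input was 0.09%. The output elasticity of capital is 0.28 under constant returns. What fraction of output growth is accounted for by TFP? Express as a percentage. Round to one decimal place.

Labor's share = 1 − 0.28 = 0.72.
Capital: 0.28 × 14.58 = 4.0824 pp.
Labor input: 0.72 × 0.09 = 0.0648 pp.
TFP growth = 4.85 − 4.1472 = 0.7028%.
TFP share of growth = 0.7028 / 4.85 × 100 = 14.491%.

14.5%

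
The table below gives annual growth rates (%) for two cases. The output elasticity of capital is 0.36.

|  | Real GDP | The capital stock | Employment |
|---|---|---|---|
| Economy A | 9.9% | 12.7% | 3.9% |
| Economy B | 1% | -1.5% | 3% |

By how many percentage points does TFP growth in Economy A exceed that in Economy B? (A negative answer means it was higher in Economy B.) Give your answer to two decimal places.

3.21 percentage points

Labor's share = 1 − 0.36 = 0.64.
Economy A: TFP = 9.9 − 4.572 − 2.496 = 2.832%.
Economy B: TFP = 1 + 0.54 − 1.92 = -0.38%.
Difference = 2.832 − (-0.38) = 3.212 pp.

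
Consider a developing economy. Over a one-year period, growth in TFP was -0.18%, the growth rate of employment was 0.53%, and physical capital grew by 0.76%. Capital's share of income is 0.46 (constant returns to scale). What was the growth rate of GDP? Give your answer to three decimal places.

Labor's share = 1 − 0.46 = 0.54.
Physical capital: 0.46 × 0.76 = 0.3496 pp.
Employment: 0.54 × 0.53 = 0.2862 pp.
Output growth = -0.18 + 0.6358 = 0.4558%.

GDP grew 0.456%.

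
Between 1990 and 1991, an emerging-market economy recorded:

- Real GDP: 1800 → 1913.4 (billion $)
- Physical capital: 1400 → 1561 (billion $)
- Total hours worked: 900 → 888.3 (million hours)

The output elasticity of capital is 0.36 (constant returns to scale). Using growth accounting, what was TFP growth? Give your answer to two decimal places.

Real GDP growth = (1913.4 − 1800) / 1800 = 6.3%.
Physical capital growth = (1561 − 1400) / 1400 = 11.5%.
Total hours worked growth = (888.3 − 900) / 900 = -1.3%.
Labor's share = 1 − 0.36 = 0.64.
Physical capital: 0.36 × 11.5 = 4.14 pp.
Total hours worked: 0.64 × (-1.3) = -0.832 pp.
TFP growth = 6.3 − 3.308 = 2.992%.

TFP grew 2.99%.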